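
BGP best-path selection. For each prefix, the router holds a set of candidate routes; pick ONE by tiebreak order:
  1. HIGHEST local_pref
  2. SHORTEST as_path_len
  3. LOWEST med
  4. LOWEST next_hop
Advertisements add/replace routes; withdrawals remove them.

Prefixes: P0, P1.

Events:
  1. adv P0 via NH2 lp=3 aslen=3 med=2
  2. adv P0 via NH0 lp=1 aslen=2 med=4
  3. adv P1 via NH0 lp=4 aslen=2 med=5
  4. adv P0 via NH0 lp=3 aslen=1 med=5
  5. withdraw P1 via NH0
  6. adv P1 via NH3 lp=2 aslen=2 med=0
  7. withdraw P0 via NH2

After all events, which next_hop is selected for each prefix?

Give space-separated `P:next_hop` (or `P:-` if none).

Op 1: best P0=NH2 P1=-
Op 2: best P0=NH2 P1=-
Op 3: best P0=NH2 P1=NH0
Op 4: best P0=NH0 P1=NH0
Op 5: best P0=NH0 P1=-
Op 6: best P0=NH0 P1=NH3
Op 7: best P0=NH0 P1=NH3

Answer: P0:NH0 P1:NH3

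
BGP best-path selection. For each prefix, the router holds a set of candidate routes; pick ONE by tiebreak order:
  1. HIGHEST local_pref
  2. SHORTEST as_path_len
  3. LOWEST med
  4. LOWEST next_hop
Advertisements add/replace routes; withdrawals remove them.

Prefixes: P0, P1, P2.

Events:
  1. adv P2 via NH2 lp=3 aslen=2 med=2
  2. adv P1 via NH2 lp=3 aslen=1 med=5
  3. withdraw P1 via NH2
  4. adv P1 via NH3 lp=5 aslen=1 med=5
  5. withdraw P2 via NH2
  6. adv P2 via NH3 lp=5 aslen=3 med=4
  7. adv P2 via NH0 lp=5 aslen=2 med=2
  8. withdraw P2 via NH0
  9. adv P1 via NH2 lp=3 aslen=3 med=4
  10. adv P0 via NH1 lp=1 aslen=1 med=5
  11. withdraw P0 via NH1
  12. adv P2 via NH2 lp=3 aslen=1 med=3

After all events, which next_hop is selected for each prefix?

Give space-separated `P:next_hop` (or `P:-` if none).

Answer: P0:- P1:NH3 P2:NH3

Derivation:
Op 1: best P0=- P1=- P2=NH2
Op 2: best P0=- P1=NH2 P2=NH2
Op 3: best P0=- P1=- P2=NH2
Op 4: best P0=- P1=NH3 P2=NH2
Op 5: best P0=- P1=NH3 P2=-
Op 6: best P0=- P1=NH3 P2=NH3
Op 7: best P0=- P1=NH3 P2=NH0
Op 8: best P0=- P1=NH3 P2=NH3
Op 9: best P0=- P1=NH3 P2=NH3
Op 10: best P0=NH1 P1=NH3 P2=NH3
Op 11: best P0=- P1=NH3 P2=NH3
Op 12: best P0=- P1=NH3 P2=NH3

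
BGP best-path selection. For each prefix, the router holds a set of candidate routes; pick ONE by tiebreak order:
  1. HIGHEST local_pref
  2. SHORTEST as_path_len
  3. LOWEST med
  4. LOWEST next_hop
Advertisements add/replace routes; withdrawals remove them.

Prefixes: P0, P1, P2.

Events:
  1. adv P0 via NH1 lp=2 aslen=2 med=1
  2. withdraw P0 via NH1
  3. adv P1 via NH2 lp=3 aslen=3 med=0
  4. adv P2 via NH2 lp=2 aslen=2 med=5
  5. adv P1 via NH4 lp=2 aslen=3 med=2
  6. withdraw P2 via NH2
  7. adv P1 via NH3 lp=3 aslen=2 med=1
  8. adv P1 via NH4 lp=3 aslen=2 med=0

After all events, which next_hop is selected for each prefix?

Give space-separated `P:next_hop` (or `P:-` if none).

Op 1: best P0=NH1 P1=- P2=-
Op 2: best P0=- P1=- P2=-
Op 3: best P0=- P1=NH2 P2=-
Op 4: best P0=- P1=NH2 P2=NH2
Op 5: best P0=- P1=NH2 P2=NH2
Op 6: best P0=- P1=NH2 P2=-
Op 7: best P0=- P1=NH3 P2=-
Op 8: best P0=- P1=NH4 P2=-

Answer: P0:- P1:NH4 P2:-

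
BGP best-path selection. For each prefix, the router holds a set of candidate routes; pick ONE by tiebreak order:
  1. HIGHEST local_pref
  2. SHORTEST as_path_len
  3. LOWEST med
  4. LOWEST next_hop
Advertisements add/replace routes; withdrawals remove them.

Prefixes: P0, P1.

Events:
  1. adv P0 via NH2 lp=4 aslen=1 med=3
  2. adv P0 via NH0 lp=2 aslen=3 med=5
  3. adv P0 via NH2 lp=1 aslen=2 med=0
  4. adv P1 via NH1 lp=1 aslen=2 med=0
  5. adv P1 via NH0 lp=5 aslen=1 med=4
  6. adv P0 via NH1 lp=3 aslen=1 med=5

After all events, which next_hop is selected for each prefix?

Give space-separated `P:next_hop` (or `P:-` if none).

Op 1: best P0=NH2 P1=-
Op 2: best P0=NH2 P1=-
Op 3: best P0=NH0 P1=-
Op 4: best P0=NH0 P1=NH1
Op 5: best P0=NH0 P1=NH0
Op 6: best P0=NH1 P1=NH0

Answer: P0:NH1 P1:NH0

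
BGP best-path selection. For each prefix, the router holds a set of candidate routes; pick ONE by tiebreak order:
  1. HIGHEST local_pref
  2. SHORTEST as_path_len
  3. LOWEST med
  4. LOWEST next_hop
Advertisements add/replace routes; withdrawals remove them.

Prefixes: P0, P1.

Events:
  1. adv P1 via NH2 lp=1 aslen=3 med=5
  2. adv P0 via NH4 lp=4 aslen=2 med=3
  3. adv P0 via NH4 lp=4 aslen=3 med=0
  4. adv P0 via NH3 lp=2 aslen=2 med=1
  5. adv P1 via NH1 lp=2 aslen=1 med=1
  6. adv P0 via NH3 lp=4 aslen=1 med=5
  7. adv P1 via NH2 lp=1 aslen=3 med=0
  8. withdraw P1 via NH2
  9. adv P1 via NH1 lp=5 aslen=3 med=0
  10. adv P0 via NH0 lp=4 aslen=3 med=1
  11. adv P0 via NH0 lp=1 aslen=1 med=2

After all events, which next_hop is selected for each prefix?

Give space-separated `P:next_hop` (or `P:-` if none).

Op 1: best P0=- P1=NH2
Op 2: best P0=NH4 P1=NH2
Op 3: best P0=NH4 P1=NH2
Op 4: best P0=NH4 P1=NH2
Op 5: best P0=NH4 P1=NH1
Op 6: best P0=NH3 P1=NH1
Op 7: best P0=NH3 P1=NH1
Op 8: best P0=NH3 P1=NH1
Op 9: best P0=NH3 P1=NH1
Op 10: best P0=NH3 P1=NH1
Op 11: best P0=NH3 P1=NH1

Answer: P0:NH3 P1:NH1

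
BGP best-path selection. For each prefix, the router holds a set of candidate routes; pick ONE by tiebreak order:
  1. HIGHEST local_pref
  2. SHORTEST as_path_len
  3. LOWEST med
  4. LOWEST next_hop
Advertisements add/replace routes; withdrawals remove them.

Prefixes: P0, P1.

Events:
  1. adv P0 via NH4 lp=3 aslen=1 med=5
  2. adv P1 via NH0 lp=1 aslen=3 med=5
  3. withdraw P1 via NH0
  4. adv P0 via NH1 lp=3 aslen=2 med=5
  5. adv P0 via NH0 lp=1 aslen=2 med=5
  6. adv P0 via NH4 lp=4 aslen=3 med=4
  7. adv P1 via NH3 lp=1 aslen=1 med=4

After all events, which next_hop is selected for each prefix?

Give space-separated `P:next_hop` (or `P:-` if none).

Op 1: best P0=NH4 P1=-
Op 2: best P0=NH4 P1=NH0
Op 3: best P0=NH4 P1=-
Op 4: best P0=NH4 P1=-
Op 5: best P0=NH4 P1=-
Op 6: best P0=NH4 P1=-
Op 7: best P0=NH4 P1=NH3

Answer: P0:NH4 P1:NH3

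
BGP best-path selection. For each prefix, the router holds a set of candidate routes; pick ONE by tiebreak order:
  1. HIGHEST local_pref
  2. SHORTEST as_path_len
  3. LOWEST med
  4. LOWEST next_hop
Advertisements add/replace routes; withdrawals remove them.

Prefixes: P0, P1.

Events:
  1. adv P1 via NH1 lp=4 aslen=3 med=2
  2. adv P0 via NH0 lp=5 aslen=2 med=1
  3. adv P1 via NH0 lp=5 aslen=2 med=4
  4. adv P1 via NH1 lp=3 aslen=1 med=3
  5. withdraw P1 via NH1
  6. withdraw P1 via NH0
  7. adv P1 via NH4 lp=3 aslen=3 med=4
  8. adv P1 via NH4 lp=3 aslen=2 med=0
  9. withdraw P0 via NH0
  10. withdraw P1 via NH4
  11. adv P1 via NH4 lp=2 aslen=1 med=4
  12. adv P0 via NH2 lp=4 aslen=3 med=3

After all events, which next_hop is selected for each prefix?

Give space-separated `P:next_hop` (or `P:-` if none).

Op 1: best P0=- P1=NH1
Op 2: best P0=NH0 P1=NH1
Op 3: best P0=NH0 P1=NH0
Op 4: best P0=NH0 P1=NH0
Op 5: best P0=NH0 P1=NH0
Op 6: best P0=NH0 P1=-
Op 7: best P0=NH0 P1=NH4
Op 8: best P0=NH0 P1=NH4
Op 9: best P0=- P1=NH4
Op 10: best P0=- P1=-
Op 11: best P0=- P1=NH4
Op 12: best P0=NH2 P1=NH4

Answer: P0:NH2 P1:NH4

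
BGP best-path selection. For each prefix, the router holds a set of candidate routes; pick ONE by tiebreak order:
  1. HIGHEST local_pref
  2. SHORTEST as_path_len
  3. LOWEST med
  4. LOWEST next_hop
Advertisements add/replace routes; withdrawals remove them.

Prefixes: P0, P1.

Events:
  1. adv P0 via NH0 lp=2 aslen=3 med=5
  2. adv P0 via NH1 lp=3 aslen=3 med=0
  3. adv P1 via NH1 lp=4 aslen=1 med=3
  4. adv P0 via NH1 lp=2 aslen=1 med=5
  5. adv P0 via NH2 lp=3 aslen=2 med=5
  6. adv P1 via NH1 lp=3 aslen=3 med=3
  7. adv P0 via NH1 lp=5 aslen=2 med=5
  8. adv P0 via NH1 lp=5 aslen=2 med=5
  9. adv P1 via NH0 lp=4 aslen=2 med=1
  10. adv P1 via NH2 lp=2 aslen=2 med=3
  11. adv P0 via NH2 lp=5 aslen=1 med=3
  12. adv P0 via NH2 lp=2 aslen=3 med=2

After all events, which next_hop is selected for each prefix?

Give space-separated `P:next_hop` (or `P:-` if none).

Op 1: best P0=NH0 P1=-
Op 2: best P0=NH1 P1=-
Op 3: best P0=NH1 P1=NH1
Op 4: best P0=NH1 P1=NH1
Op 5: best P0=NH2 P1=NH1
Op 6: best P0=NH2 P1=NH1
Op 7: best P0=NH1 P1=NH1
Op 8: best P0=NH1 P1=NH1
Op 9: best P0=NH1 P1=NH0
Op 10: best P0=NH1 P1=NH0
Op 11: best P0=NH2 P1=NH0
Op 12: best P0=NH1 P1=NH0

Answer: P0:NH1 P1:NH0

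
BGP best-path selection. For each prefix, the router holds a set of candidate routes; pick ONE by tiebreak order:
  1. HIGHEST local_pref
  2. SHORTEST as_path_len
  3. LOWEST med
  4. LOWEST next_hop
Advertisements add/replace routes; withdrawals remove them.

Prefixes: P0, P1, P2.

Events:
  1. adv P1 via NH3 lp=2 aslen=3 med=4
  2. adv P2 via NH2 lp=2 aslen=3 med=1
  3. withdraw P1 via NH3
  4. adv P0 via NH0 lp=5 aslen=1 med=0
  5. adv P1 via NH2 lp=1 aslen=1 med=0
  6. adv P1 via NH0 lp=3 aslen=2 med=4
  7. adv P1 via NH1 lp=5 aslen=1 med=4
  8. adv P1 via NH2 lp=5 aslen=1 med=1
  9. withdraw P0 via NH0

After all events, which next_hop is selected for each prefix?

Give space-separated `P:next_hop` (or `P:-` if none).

Answer: P0:- P1:NH2 P2:NH2

Derivation:
Op 1: best P0=- P1=NH3 P2=-
Op 2: best P0=- P1=NH3 P2=NH2
Op 3: best P0=- P1=- P2=NH2
Op 4: best P0=NH0 P1=- P2=NH2
Op 5: best P0=NH0 P1=NH2 P2=NH2
Op 6: best P0=NH0 P1=NH0 P2=NH2
Op 7: best P0=NH0 P1=NH1 P2=NH2
Op 8: best P0=NH0 P1=NH2 P2=NH2
Op 9: best P0=- P1=NH2 P2=NH2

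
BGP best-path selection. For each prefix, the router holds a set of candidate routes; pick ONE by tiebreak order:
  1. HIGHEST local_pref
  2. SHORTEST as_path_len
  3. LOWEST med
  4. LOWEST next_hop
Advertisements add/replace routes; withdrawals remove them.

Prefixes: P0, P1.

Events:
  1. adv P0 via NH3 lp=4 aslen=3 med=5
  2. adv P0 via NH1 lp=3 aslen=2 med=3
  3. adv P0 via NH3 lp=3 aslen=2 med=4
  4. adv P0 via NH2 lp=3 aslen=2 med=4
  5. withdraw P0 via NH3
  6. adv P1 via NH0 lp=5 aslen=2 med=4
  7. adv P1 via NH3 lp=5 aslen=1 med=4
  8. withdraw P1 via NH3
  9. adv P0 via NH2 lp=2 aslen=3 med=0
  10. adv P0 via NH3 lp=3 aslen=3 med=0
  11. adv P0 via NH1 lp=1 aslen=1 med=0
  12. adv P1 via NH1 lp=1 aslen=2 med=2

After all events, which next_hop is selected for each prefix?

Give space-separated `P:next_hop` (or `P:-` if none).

Op 1: best P0=NH3 P1=-
Op 2: best P0=NH3 P1=-
Op 3: best P0=NH1 P1=-
Op 4: best P0=NH1 P1=-
Op 5: best P0=NH1 P1=-
Op 6: best P0=NH1 P1=NH0
Op 7: best P0=NH1 P1=NH3
Op 8: best P0=NH1 P1=NH0
Op 9: best P0=NH1 P1=NH0
Op 10: best P0=NH1 P1=NH0
Op 11: best P0=NH3 P1=NH0
Op 12: best P0=NH3 P1=NH0

Answer: P0:NH3 P1:NH0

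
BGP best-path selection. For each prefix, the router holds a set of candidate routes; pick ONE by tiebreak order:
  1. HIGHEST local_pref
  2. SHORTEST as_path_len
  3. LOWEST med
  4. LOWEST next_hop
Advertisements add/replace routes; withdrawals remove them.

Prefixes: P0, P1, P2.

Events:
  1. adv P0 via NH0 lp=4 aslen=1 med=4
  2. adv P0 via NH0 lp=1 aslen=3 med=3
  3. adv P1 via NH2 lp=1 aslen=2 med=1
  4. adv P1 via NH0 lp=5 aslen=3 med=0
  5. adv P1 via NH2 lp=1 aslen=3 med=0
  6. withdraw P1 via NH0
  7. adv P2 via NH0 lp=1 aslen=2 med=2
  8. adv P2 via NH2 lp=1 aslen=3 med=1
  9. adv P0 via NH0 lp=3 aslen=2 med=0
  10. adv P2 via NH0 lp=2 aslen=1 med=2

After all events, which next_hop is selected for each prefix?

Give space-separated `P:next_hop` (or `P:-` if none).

Answer: P0:NH0 P1:NH2 P2:NH0

Derivation:
Op 1: best P0=NH0 P1=- P2=-
Op 2: best P0=NH0 P1=- P2=-
Op 3: best P0=NH0 P1=NH2 P2=-
Op 4: best P0=NH0 P1=NH0 P2=-
Op 5: best P0=NH0 P1=NH0 P2=-
Op 6: best P0=NH0 P1=NH2 P2=-
Op 7: best P0=NH0 P1=NH2 P2=NH0
Op 8: best P0=NH0 P1=NH2 P2=NH0
Op 9: best P0=NH0 P1=NH2 P2=NH0
Op 10: best P0=NH0 P1=NH2 P2=NH0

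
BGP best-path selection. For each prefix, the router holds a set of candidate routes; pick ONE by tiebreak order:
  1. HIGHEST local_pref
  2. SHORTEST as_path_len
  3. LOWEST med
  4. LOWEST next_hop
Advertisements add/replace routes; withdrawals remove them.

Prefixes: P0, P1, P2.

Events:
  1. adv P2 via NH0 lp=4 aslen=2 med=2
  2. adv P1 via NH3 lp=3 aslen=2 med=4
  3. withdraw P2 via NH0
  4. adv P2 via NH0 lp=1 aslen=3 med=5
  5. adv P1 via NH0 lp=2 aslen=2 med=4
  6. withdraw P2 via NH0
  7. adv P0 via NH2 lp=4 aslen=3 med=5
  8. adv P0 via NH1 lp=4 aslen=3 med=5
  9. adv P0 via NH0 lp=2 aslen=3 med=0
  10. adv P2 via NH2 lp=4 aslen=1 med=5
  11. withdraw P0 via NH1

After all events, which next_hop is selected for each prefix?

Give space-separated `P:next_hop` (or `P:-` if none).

Op 1: best P0=- P1=- P2=NH0
Op 2: best P0=- P1=NH3 P2=NH0
Op 3: best P0=- P1=NH3 P2=-
Op 4: best P0=- P1=NH3 P2=NH0
Op 5: best P0=- P1=NH3 P2=NH0
Op 6: best P0=- P1=NH3 P2=-
Op 7: best P0=NH2 P1=NH3 P2=-
Op 8: best P0=NH1 P1=NH3 P2=-
Op 9: best P0=NH1 P1=NH3 P2=-
Op 10: best P0=NH1 P1=NH3 P2=NH2
Op 11: best P0=NH2 P1=NH3 P2=NH2

Answer: P0:NH2 P1:NH3 P2:NH2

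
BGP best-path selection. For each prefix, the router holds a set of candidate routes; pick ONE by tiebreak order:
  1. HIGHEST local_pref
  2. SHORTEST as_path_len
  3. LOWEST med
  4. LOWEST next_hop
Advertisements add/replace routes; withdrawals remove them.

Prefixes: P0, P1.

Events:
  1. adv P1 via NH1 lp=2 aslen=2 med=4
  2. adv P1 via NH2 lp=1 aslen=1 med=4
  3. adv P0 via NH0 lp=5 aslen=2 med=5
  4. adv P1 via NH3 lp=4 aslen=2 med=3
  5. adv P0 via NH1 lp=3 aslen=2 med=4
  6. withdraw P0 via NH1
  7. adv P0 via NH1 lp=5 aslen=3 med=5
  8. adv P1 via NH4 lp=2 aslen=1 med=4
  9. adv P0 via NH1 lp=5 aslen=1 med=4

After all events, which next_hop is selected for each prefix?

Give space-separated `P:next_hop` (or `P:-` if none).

Op 1: best P0=- P1=NH1
Op 2: best P0=- P1=NH1
Op 3: best P0=NH0 P1=NH1
Op 4: best P0=NH0 P1=NH3
Op 5: best P0=NH0 P1=NH3
Op 6: best P0=NH0 P1=NH3
Op 7: best P0=NH0 P1=NH3
Op 8: best P0=NH0 P1=NH3
Op 9: best P0=NH1 P1=NH3

Answer: P0:NH1 P1:NH3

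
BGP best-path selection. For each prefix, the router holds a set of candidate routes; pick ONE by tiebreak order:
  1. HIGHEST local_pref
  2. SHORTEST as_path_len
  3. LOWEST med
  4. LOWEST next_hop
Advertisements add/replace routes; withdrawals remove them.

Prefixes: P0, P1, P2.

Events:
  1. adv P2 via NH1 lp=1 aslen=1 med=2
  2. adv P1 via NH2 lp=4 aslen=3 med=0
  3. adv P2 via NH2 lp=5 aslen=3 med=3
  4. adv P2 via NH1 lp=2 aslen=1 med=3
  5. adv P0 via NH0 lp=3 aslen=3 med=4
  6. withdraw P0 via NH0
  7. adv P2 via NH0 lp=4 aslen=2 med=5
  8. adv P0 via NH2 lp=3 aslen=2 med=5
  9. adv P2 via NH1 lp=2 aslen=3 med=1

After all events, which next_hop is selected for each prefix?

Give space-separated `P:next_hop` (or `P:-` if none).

Op 1: best P0=- P1=- P2=NH1
Op 2: best P0=- P1=NH2 P2=NH1
Op 3: best P0=- P1=NH2 P2=NH2
Op 4: best P0=- P1=NH2 P2=NH2
Op 5: best P0=NH0 P1=NH2 P2=NH2
Op 6: best P0=- P1=NH2 P2=NH2
Op 7: best P0=- P1=NH2 P2=NH2
Op 8: best P0=NH2 P1=NH2 P2=NH2
Op 9: best P0=NH2 P1=NH2 P2=NH2

Answer: P0:NH2 P1:NH2 P2:NH2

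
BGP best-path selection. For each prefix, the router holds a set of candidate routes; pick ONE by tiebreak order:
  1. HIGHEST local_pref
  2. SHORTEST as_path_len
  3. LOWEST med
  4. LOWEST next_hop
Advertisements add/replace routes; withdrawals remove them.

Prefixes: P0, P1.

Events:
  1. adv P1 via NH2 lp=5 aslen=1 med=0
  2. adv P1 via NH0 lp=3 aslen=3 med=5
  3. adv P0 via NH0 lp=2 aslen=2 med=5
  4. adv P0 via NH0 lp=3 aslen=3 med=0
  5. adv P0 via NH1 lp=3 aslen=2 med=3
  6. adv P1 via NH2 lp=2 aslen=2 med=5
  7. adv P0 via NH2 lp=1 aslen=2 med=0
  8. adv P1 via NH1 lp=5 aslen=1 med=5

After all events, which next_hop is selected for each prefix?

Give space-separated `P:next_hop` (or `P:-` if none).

Answer: P0:NH1 P1:NH1

Derivation:
Op 1: best P0=- P1=NH2
Op 2: best P0=- P1=NH2
Op 3: best P0=NH0 P1=NH2
Op 4: best P0=NH0 P1=NH2
Op 5: best P0=NH1 P1=NH2
Op 6: best P0=NH1 P1=NH0
Op 7: best P0=NH1 P1=NH0
Op 8: best P0=NH1 P1=NH1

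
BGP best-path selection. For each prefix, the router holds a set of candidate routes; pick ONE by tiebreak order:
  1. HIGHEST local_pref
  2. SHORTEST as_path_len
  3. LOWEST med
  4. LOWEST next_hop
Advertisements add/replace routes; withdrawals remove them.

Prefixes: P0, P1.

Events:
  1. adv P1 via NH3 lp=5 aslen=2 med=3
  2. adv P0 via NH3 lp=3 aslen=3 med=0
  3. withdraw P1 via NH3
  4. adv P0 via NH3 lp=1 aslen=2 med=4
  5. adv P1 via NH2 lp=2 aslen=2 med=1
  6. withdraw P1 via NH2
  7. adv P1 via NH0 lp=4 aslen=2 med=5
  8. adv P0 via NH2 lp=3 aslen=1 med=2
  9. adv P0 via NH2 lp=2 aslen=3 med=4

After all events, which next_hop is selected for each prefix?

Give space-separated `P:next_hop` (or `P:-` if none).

Op 1: best P0=- P1=NH3
Op 2: best P0=NH3 P1=NH3
Op 3: best P0=NH3 P1=-
Op 4: best P0=NH3 P1=-
Op 5: best P0=NH3 P1=NH2
Op 6: best P0=NH3 P1=-
Op 7: best P0=NH3 P1=NH0
Op 8: best P0=NH2 P1=NH0
Op 9: best P0=NH2 P1=NH0

Answer: P0:NH2 P1:NH0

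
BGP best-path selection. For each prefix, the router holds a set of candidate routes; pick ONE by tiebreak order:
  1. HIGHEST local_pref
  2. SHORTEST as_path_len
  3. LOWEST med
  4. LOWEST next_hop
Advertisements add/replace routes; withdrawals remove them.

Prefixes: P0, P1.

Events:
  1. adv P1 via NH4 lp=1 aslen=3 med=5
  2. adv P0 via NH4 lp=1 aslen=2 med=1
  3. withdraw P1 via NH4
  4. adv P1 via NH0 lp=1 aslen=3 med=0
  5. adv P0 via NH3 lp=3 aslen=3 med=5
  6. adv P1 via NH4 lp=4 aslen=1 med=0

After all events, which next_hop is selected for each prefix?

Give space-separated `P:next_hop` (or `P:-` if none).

Answer: P0:NH3 P1:NH4

Derivation:
Op 1: best P0=- P1=NH4
Op 2: best P0=NH4 P1=NH4
Op 3: best P0=NH4 P1=-
Op 4: best P0=NH4 P1=NH0
Op 5: best P0=NH3 P1=NH0
Op 6: best P0=NH3 P1=NH4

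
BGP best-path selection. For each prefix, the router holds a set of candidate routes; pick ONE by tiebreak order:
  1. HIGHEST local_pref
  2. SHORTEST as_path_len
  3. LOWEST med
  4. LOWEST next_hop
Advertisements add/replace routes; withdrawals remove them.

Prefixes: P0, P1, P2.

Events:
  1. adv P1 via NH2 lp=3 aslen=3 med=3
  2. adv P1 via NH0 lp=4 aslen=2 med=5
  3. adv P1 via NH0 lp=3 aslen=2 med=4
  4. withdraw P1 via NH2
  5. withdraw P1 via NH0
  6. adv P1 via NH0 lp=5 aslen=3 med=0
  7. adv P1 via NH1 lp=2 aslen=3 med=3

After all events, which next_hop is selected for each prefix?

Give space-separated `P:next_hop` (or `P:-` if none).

Answer: P0:- P1:NH0 P2:-

Derivation:
Op 1: best P0=- P1=NH2 P2=-
Op 2: best P0=- P1=NH0 P2=-
Op 3: best P0=- P1=NH0 P2=-
Op 4: best P0=- P1=NH0 P2=-
Op 5: best P0=- P1=- P2=-
Op 6: best P0=- P1=NH0 P2=-
Op 7: best P0=- P1=NH0 P2=-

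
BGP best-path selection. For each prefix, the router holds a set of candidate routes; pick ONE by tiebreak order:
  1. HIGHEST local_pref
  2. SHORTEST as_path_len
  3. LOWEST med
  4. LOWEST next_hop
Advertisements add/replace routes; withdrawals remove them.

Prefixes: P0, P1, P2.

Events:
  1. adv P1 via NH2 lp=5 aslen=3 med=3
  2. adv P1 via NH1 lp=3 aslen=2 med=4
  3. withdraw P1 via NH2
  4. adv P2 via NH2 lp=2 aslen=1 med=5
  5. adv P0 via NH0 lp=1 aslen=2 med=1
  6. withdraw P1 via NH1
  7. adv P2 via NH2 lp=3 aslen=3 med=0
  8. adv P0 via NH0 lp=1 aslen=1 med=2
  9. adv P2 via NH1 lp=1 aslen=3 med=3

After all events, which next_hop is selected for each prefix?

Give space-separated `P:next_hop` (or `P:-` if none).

Op 1: best P0=- P1=NH2 P2=-
Op 2: best P0=- P1=NH2 P2=-
Op 3: best P0=- P1=NH1 P2=-
Op 4: best P0=- P1=NH1 P2=NH2
Op 5: best P0=NH0 P1=NH1 P2=NH2
Op 6: best P0=NH0 P1=- P2=NH2
Op 7: best P0=NH0 P1=- P2=NH2
Op 8: best P0=NH0 P1=- P2=NH2
Op 9: best P0=NH0 P1=- P2=NH2

Answer: P0:NH0 P1:- P2:NH2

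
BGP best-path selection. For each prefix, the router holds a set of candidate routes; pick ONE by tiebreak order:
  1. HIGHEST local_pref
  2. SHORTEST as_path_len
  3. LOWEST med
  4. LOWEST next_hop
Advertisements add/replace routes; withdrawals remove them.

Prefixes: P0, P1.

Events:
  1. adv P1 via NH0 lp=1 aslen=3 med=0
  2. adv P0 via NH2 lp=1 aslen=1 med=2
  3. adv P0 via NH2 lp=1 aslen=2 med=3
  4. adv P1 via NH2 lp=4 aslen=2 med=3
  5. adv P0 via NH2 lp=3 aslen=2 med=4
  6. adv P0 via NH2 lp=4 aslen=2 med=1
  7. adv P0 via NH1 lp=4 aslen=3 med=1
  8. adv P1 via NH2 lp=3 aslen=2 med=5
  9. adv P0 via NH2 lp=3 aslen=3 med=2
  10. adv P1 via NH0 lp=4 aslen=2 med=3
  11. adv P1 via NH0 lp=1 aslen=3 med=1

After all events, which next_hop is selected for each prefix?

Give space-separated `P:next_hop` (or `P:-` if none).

Answer: P0:NH1 P1:NH2

Derivation:
Op 1: best P0=- P1=NH0
Op 2: best P0=NH2 P1=NH0
Op 3: best P0=NH2 P1=NH0
Op 4: best P0=NH2 P1=NH2
Op 5: best P0=NH2 P1=NH2
Op 6: best P0=NH2 P1=NH2
Op 7: best P0=NH2 P1=NH2
Op 8: best P0=NH2 P1=NH2
Op 9: best P0=NH1 P1=NH2
Op 10: best P0=NH1 P1=NH0
Op 11: best P0=NH1 P1=NH2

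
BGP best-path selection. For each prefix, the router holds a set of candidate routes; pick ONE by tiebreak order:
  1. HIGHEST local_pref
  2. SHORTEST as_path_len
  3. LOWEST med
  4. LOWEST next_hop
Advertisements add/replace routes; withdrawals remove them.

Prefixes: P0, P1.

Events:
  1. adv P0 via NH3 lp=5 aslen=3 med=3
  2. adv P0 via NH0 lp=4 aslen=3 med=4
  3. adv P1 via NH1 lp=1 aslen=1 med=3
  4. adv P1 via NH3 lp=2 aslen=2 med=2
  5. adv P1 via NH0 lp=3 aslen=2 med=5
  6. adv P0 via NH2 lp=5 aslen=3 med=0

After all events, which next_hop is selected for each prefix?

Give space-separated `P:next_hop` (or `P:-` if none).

Answer: P0:NH2 P1:NH0

Derivation:
Op 1: best P0=NH3 P1=-
Op 2: best P0=NH3 P1=-
Op 3: best P0=NH3 P1=NH1
Op 4: best P0=NH3 P1=NH3
Op 5: best P0=NH3 P1=NH0
Op 6: best P0=NH2 P1=NH0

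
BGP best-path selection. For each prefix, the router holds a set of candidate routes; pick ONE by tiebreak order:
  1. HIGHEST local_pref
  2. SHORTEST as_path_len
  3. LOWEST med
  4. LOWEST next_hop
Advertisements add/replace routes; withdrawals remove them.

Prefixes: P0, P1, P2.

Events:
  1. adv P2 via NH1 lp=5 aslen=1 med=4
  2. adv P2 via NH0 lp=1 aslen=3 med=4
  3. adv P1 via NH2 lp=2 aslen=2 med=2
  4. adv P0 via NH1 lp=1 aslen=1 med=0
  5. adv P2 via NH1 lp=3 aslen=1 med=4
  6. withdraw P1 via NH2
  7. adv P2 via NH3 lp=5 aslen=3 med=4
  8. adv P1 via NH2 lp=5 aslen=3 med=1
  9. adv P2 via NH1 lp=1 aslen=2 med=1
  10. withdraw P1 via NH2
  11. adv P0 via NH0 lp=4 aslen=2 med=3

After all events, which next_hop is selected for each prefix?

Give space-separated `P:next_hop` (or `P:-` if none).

Op 1: best P0=- P1=- P2=NH1
Op 2: best P0=- P1=- P2=NH1
Op 3: best P0=- P1=NH2 P2=NH1
Op 4: best P0=NH1 P1=NH2 P2=NH1
Op 5: best P0=NH1 P1=NH2 P2=NH1
Op 6: best P0=NH1 P1=- P2=NH1
Op 7: best P0=NH1 P1=- P2=NH3
Op 8: best P0=NH1 P1=NH2 P2=NH3
Op 9: best P0=NH1 P1=NH2 P2=NH3
Op 10: best P0=NH1 P1=- P2=NH3
Op 11: best P0=NH0 P1=- P2=NH3

Answer: P0:NH0 P1:- P2:NH3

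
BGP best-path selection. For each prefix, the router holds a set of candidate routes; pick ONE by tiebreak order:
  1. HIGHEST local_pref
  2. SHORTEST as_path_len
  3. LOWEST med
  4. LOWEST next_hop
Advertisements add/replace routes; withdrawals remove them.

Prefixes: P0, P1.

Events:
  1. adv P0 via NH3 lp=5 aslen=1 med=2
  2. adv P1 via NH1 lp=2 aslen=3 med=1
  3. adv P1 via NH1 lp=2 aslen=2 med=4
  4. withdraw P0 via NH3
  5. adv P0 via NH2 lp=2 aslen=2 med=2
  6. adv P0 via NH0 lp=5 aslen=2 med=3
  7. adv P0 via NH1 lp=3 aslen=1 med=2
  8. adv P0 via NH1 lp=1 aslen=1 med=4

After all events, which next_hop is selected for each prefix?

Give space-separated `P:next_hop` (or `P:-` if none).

Op 1: best P0=NH3 P1=-
Op 2: best P0=NH3 P1=NH1
Op 3: best P0=NH3 P1=NH1
Op 4: best P0=- P1=NH1
Op 5: best P0=NH2 P1=NH1
Op 6: best P0=NH0 P1=NH1
Op 7: best P0=NH0 P1=NH1
Op 8: best P0=NH0 P1=NH1

Answer: P0:NH0 P1:NH1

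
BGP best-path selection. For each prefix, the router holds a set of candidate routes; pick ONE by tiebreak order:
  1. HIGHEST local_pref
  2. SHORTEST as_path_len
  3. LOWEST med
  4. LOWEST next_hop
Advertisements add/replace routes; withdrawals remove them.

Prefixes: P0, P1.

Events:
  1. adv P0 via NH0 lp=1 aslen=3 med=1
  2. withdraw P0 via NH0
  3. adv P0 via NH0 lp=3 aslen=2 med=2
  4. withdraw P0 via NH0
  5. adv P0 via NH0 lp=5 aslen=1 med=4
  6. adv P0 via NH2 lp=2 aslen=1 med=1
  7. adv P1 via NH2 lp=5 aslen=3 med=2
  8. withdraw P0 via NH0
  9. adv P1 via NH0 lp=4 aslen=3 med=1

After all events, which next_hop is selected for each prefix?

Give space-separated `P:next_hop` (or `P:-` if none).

Op 1: best P0=NH0 P1=-
Op 2: best P0=- P1=-
Op 3: best P0=NH0 P1=-
Op 4: best P0=- P1=-
Op 5: best P0=NH0 P1=-
Op 6: best P0=NH0 P1=-
Op 7: best P0=NH0 P1=NH2
Op 8: best P0=NH2 P1=NH2
Op 9: best P0=NH2 P1=NH2

Answer: P0:NH2 P1:NH2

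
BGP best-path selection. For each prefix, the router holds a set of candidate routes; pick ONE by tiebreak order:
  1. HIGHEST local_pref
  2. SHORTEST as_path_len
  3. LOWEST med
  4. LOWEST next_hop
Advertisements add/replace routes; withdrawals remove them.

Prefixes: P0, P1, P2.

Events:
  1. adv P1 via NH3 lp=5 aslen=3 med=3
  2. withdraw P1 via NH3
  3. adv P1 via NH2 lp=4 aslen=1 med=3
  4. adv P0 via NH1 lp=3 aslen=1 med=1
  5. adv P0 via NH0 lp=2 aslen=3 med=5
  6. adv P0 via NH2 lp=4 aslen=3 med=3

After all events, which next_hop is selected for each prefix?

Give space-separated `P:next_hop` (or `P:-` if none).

Answer: P0:NH2 P1:NH2 P2:-

Derivation:
Op 1: best P0=- P1=NH3 P2=-
Op 2: best P0=- P1=- P2=-
Op 3: best P0=- P1=NH2 P2=-
Op 4: best P0=NH1 P1=NH2 P2=-
Op 5: best P0=NH1 P1=NH2 P2=-
Op 6: best P0=NH2 P1=NH2 P2=-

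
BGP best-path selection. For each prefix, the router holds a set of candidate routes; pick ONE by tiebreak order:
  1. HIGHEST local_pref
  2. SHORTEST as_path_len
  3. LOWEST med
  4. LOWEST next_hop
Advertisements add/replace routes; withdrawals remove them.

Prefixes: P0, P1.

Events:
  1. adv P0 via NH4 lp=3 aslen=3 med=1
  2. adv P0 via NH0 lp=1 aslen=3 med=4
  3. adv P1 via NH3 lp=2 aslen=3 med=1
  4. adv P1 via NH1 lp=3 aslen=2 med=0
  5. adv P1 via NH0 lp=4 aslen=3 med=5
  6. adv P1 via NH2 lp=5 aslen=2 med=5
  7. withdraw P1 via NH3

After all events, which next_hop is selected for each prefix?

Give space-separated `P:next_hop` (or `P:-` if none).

Answer: P0:NH4 P1:NH2

Derivation:
Op 1: best P0=NH4 P1=-
Op 2: best P0=NH4 P1=-
Op 3: best P0=NH4 P1=NH3
Op 4: best P0=NH4 P1=NH1
Op 5: best P0=NH4 P1=NH0
Op 6: best P0=NH4 P1=NH2
Op 7: best P0=NH4 P1=NH2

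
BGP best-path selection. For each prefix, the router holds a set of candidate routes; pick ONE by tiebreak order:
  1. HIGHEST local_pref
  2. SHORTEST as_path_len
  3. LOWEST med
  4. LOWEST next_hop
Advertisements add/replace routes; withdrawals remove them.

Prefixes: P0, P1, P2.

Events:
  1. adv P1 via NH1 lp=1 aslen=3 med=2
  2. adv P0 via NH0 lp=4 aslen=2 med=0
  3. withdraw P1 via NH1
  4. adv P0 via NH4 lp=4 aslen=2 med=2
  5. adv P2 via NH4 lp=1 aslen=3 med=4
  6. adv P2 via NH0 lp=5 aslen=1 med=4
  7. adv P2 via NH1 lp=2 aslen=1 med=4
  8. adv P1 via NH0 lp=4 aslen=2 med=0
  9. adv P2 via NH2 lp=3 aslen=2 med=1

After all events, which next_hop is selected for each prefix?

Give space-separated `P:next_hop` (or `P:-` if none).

Answer: P0:NH0 P1:NH0 P2:NH0

Derivation:
Op 1: best P0=- P1=NH1 P2=-
Op 2: best P0=NH0 P1=NH1 P2=-
Op 3: best P0=NH0 P1=- P2=-
Op 4: best P0=NH0 P1=- P2=-
Op 5: best P0=NH0 P1=- P2=NH4
Op 6: best P0=NH0 P1=- P2=NH0
Op 7: best P0=NH0 P1=- P2=NH0
Op 8: best P0=NH0 P1=NH0 P2=NH0
Op 9: best P0=NH0 P1=NH0 P2=NH0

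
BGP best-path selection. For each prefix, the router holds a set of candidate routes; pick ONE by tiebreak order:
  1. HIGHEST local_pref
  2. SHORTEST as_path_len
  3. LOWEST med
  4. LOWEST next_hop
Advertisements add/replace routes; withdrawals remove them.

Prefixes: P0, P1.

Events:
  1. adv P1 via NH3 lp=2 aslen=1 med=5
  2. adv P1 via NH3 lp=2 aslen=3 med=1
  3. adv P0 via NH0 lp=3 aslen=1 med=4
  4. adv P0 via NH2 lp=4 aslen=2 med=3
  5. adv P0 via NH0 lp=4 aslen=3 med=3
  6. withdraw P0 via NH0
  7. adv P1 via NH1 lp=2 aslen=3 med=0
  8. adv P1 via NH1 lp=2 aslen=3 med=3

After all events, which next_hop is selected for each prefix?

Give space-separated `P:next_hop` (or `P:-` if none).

Answer: P0:NH2 P1:NH3

Derivation:
Op 1: best P0=- P1=NH3
Op 2: best P0=- P1=NH3
Op 3: best P0=NH0 P1=NH3
Op 4: best P0=NH2 P1=NH3
Op 5: best P0=NH2 P1=NH3
Op 6: best P0=NH2 P1=NH3
Op 7: best P0=NH2 P1=NH1
Op 8: best P0=NH2 P1=NH3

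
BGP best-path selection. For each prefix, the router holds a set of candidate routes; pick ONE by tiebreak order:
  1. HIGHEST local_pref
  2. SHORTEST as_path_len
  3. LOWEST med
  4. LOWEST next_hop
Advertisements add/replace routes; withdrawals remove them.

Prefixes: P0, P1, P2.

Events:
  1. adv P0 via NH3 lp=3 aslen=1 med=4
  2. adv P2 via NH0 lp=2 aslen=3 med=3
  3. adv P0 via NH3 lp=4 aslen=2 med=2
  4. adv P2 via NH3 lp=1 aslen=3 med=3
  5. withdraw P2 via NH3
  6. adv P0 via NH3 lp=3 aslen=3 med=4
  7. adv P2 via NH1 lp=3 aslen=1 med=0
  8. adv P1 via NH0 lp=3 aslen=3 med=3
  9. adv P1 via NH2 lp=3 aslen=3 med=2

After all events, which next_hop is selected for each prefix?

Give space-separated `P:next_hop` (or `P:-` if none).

Op 1: best P0=NH3 P1=- P2=-
Op 2: best P0=NH3 P1=- P2=NH0
Op 3: best P0=NH3 P1=- P2=NH0
Op 4: best P0=NH3 P1=- P2=NH0
Op 5: best P0=NH3 P1=- P2=NH0
Op 6: best P0=NH3 P1=- P2=NH0
Op 7: best P0=NH3 P1=- P2=NH1
Op 8: best P0=NH3 P1=NH0 P2=NH1
Op 9: best P0=NH3 P1=NH2 P2=NH1

Answer: P0:NH3 P1:NH2 P2:NH1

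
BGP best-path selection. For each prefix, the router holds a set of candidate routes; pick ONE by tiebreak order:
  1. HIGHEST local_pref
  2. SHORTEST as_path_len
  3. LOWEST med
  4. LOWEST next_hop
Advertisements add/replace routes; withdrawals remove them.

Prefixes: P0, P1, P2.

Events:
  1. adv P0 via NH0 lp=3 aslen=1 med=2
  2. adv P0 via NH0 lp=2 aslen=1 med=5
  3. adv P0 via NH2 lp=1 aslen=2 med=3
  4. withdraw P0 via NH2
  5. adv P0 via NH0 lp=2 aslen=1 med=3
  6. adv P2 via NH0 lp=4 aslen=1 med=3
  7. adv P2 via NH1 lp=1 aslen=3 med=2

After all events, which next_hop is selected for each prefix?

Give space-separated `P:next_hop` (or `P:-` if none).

Op 1: best P0=NH0 P1=- P2=-
Op 2: best P0=NH0 P1=- P2=-
Op 3: best P0=NH0 P1=- P2=-
Op 4: best P0=NH0 P1=- P2=-
Op 5: best P0=NH0 P1=- P2=-
Op 6: best P0=NH0 P1=- P2=NH0
Op 7: best P0=NH0 P1=- P2=NH0

Answer: P0:NH0 P1:- P2:NH0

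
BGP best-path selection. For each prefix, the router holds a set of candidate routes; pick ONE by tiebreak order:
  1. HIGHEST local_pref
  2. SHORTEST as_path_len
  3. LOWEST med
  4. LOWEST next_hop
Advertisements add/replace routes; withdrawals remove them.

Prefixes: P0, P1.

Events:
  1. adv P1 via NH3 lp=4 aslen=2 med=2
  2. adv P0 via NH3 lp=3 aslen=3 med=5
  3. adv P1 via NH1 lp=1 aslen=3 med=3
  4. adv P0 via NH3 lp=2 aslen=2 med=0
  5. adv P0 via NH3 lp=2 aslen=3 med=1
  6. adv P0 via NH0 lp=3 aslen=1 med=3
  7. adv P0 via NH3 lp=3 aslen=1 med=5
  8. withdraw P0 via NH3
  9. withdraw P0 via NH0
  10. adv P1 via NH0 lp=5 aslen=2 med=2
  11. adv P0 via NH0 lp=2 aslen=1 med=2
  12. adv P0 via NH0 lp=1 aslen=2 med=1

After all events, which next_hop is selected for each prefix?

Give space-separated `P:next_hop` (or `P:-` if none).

Answer: P0:NH0 P1:NH0

Derivation:
Op 1: best P0=- P1=NH3
Op 2: best P0=NH3 P1=NH3
Op 3: best P0=NH3 P1=NH3
Op 4: best P0=NH3 P1=NH3
Op 5: best P0=NH3 P1=NH3
Op 6: best P0=NH0 P1=NH3
Op 7: best P0=NH0 P1=NH3
Op 8: best P0=NH0 P1=NH3
Op 9: best P0=- P1=NH3
Op 10: best P0=- P1=NH0
Op 11: best P0=NH0 P1=NH0
Op 12: best P0=NH0 P1=NH0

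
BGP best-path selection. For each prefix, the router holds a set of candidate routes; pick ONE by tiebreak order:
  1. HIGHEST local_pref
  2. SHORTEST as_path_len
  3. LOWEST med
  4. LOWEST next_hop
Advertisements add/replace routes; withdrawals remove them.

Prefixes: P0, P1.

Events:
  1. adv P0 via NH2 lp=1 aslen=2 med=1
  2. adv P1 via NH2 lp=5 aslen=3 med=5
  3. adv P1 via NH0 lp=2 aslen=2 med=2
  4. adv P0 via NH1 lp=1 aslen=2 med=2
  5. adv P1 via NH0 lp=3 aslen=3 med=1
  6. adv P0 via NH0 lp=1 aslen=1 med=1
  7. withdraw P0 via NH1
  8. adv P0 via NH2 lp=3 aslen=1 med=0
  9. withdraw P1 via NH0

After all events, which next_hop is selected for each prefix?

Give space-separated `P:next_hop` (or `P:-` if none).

Op 1: best P0=NH2 P1=-
Op 2: best P0=NH2 P1=NH2
Op 3: best P0=NH2 P1=NH2
Op 4: best P0=NH2 P1=NH2
Op 5: best P0=NH2 P1=NH2
Op 6: best P0=NH0 P1=NH2
Op 7: best P0=NH0 P1=NH2
Op 8: best P0=NH2 P1=NH2
Op 9: best P0=NH2 P1=NH2

Answer: P0:NH2 P1:NH2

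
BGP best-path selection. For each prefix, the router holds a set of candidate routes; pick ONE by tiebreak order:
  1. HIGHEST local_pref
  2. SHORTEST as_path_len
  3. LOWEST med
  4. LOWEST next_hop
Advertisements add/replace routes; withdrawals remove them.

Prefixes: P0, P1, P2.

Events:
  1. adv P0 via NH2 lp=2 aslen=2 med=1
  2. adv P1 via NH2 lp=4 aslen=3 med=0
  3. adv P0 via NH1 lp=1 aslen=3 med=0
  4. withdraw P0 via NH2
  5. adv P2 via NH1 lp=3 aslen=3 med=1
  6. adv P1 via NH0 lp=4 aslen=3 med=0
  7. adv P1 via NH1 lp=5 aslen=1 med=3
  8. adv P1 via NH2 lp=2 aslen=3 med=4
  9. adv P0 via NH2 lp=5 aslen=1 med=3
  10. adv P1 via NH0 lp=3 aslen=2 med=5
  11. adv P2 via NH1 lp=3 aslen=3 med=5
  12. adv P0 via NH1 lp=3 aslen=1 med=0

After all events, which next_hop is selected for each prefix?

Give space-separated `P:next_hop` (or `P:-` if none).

Answer: P0:NH2 P1:NH1 P2:NH1

Derivation:
Op 1: best P0=NH2 P1=- P2=-
Op 2: best P0=NH2 P1=NH2 P2=-
Op 3: best P0=NH2 P1=NH2 P2=-
Op 4: best P0=NH1 P1=NH2 P2=-
Op 5: best P0=NH1 P1=NH2 P2=NH1
Op 6: best P0=NH1 P1=NH0 P2=NH1
Op 7: best P0=NH1 P1=NH1 P2=NH1
Op 8: best P0=NH1 P1=NH1 P2=NH1
Op 9: best P0=NH2 P1=NH1 P2=NH1
Op 10: best P0=NH2 P1=NH1 P2=NH1
Op 11: best P0=NH2 P1=NH1 P2=NH1
Op 12: best P0=NH2 P1=NH1 P2=NH1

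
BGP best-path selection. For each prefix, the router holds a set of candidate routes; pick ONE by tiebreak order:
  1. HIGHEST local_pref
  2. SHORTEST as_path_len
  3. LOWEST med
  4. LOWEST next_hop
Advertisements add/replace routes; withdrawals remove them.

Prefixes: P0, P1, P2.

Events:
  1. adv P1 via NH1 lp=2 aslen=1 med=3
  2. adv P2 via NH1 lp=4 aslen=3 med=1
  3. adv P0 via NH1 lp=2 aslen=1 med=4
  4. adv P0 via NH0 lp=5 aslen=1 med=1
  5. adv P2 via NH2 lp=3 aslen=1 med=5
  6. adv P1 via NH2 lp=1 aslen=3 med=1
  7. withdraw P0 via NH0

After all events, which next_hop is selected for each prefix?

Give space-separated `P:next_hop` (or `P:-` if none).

Answer: P0:NH1 P1:NH1 P2:NH1

Derivation:
Op 1: best P0=- P1=NH1 P2=-
Op 2: best P0=- P1=NH1 P2=NH1
Op 3: best P0=NH1 P1=NH1 P2=NH1
Op 4: best P0=NH0 P1=NH1 P2=NH1
Op 5: best P0=NH0 P1=NH1 P2=NH1
Op 6: best P0=NH0 P1=NH1 P2=NH1
Op 7: best P0=NH1 P1=NH1 P2=NH1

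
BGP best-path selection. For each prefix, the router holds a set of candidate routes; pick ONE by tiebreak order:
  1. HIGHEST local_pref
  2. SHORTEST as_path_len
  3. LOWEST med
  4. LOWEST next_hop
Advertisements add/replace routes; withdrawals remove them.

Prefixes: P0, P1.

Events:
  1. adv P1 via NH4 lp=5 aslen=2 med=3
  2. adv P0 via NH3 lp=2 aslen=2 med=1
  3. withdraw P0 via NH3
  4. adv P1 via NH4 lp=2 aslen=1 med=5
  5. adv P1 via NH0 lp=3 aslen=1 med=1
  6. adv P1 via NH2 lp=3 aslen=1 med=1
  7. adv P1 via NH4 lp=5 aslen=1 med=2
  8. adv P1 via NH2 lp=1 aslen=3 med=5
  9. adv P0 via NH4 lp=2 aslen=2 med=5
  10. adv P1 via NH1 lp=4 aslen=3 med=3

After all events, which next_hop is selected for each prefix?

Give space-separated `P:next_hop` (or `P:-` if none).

Answer: P0:NH4 P1:NH4

Derivation:
Op 1: best P0=- P1=NH4
Op 2: best P0=NH3 P1=NH4
Op 3: best P0=- P1=NH4
Op 4: best P0=- P1=NH4
Op 5: best P0=- P1=NH0
Op 6: best P0=- P1=NH0
Op 7: best P0=- P1=NH4
Op 8: best P0=- P1=NH4
Op 9: best P0=NH4 P1=NH4
Op 10: best P0=NH4 P1=NH4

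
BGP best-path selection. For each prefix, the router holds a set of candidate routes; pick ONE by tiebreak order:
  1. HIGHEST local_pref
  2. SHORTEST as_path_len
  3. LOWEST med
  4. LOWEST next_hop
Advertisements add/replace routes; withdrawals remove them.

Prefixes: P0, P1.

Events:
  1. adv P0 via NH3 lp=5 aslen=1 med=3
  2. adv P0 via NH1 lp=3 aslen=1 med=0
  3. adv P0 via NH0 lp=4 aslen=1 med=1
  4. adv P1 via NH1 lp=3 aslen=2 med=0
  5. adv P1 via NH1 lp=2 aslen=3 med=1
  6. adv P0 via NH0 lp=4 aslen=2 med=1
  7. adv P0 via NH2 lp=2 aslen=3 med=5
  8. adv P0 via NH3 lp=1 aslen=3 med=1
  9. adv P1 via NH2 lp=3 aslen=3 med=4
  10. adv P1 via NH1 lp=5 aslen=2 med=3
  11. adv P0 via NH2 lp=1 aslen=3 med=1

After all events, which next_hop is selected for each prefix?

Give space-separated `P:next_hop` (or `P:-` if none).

Op 1: best P0=NH3 P1=-
Op 2: best P0=NH3 P1=-
Op 3: best P0=NH3 P1=-
Op 4: best P0=NH3 P1=NH1
Op 5: best P0=NH3 P1=NH1
Op 6: best P0=NH3 P1=NH1
Op 7: best P0=NH3 P1=NH1
Op 8: best P0=NH0 P1=NH1
Op 9: best P0=NH0 P1=NH2
Op 10: best P0=NH0 P1=NH1
Op 11: best P0=NH0 P1=NH1

Answer: P0:NH0 P1:NH1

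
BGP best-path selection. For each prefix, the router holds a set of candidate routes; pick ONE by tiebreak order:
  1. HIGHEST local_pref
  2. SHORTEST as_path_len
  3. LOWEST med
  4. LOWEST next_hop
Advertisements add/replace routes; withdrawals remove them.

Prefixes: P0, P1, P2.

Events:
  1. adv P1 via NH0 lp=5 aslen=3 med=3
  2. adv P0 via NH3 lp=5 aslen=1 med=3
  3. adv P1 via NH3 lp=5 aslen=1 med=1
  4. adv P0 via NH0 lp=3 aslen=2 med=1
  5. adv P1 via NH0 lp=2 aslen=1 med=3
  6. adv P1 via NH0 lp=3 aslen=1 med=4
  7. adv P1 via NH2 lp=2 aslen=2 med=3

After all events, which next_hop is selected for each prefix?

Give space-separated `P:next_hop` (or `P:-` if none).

Answer: P0:NH3 P1:NH3 P2:-

Derivation:
Op 1: best P0=- P1=NH0 P2=-
Op 2: best P0=NH3 P1=NH0 P2=-
Op 3: best P0=NH3 P1=NH3 P2=-
Op 4: best P0=NH3 P1=NH3 P2=-
Op 5: best P0=NH3 P1=NH3 P2=-
Op 6: best P0=NH3 P1=NH3 P2=-
Op 7: best P0=NH3 P1=NH3 P2=-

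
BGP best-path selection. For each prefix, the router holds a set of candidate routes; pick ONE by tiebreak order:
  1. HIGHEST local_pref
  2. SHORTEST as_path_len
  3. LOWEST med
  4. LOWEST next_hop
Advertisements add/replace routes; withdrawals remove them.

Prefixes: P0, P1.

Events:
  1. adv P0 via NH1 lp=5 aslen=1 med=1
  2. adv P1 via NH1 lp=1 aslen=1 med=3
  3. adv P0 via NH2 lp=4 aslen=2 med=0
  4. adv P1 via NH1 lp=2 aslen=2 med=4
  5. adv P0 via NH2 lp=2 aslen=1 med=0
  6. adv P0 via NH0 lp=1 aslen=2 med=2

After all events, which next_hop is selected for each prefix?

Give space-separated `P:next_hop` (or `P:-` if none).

Op 1: best P0=NH1 P1=-
Op 2: best P0=NH1 P1=NH1
Op 3: best P0=NH1 P1=NH1
Op 4: best P0=NH1 P1=NH1
Op 5: best P0=NH1 P1=NH1
Op 6: best P0=NH1 P1=NH1

Answer: P0:NH1 P1:NH1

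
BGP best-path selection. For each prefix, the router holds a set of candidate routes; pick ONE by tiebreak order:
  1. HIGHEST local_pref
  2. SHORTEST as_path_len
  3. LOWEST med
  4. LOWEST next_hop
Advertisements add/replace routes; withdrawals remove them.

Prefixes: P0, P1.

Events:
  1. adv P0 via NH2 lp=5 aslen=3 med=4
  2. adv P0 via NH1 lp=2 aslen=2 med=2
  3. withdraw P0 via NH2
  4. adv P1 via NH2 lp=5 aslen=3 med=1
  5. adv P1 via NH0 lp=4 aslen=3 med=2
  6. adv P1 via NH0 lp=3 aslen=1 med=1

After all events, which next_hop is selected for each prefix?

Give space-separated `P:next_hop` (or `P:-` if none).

Op 1: best P0=NH2 P1=-
Op 2: best P0=NH2 P1=-
Op 3: best P0=NH1 P1=-
Op 4: best P0=NH1 P1=NH2
Op 5: best P0=NH1 P1=NH2
Op 6: best P0=NH1 P1=NH2

Answer: P0:NH1 P1:NH2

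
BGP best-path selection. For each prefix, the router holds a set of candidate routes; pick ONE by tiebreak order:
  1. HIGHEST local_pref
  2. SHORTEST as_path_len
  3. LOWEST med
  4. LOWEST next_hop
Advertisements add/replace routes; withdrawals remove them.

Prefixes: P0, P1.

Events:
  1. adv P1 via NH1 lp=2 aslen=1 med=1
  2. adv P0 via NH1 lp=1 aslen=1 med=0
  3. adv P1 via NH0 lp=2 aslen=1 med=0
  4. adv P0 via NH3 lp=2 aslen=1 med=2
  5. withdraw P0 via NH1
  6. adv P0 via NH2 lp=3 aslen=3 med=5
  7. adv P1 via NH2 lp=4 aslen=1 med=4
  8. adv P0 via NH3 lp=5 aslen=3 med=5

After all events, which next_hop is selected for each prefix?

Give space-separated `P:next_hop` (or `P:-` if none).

Answer: P0:NH3 P1:NH2

Derivation:
Op 1: best P0=- P1=NH1
Op 2: best P0=NH1 P1=NH1
Op 3: best P0=NH1 P1=NH0
Op 4: best P0=NH3 P1=NH0
Op 5: best P0=NH3 P1=NH0
Op 6: best P0=NH2 P1=NH0
Op 7: best P0=NH2 P1=NH2
Op 8: best P0=NH3 P1=NH2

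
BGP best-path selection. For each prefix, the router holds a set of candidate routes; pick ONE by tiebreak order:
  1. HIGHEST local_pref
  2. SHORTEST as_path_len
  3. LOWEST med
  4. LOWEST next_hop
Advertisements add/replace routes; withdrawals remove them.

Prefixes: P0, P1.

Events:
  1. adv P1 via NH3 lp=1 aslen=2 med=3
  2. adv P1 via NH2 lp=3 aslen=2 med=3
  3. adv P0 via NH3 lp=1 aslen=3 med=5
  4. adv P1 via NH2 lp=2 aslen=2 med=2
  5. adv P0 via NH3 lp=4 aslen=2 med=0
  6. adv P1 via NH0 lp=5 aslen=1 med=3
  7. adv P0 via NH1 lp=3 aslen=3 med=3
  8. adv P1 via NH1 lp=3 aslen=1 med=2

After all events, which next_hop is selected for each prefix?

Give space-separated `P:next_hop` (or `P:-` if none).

Op 1: best P0=- P1=NH3
Op 2: best P0=- P1=NH2
Op 3: best P0=NH3 P1=NH2
Op 4: best P0=NH3 P1=NH2
Op 5: best P0=NH3 P1=NH2
Op 6: best P0=NH3 P1=NH0
Op 7: best P0=NH3 P1=NH0
Op 8: best P0=NH3 P1=NH0

Answer: P0:NH3 P1:NH0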